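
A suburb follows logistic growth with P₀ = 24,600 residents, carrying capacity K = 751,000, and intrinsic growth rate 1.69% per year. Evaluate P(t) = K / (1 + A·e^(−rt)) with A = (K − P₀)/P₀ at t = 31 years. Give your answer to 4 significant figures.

A = (751000 − 24600)/24600 = 29.52846
P(31) = 751000 / (1 + 29.52846·e^(−0.0169·31)) = 751000 / (1 + 29.52846·0.592206)
= 751000 / 18.48694 ≈ 40623.27

≈ 40,620 residents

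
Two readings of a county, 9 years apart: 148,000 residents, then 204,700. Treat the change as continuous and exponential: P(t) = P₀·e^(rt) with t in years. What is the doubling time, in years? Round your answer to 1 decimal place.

doubling time ≈ 19.2 years

r = ln(204700/148000) / 9 = ln(1.38311) / 9 ≈ 0.036037 per year
doubling time = ln 2 / |r| = 0.69315 / 0.036037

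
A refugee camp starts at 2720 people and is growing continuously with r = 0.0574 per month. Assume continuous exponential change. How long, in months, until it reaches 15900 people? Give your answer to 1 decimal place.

t ≈ 30.8 months

15900 = 2720 · e^(0.0574·t)
t = ln(15900/2720) / 0.0574 = ln(5.84559) / 0.0574 = 1.76569 / 0.0574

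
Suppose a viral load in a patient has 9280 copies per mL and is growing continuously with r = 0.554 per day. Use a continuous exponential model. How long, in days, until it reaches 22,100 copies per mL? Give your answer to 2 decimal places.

t ≈ 1.57 days

22100 = 9280 · e^(0.554·t)
t = ln(22100/9280) / 0.554 = ln(2.38147) / 0.554 = 0.86772 / 0.554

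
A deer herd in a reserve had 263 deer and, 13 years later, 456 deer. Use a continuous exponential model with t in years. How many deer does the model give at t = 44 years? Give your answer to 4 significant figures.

≈ 1,694 deer

r = ln(456/263) / 13 ≈ 0.042334 per year
P(44) = 263 · e^(0.042334·44) = 263 · 6.44101 ≈ 1693.99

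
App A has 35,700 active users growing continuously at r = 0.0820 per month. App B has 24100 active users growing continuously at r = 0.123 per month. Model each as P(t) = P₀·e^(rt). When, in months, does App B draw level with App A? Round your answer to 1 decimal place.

t ≈ 9.6 months

35700·e^(0.082t) = 24100·e^(0.123t)
35700/24100 = e^((0.123 − 0.082)t) → ln(1.48133) = 0.041·t
t = 0.39294 / 0.041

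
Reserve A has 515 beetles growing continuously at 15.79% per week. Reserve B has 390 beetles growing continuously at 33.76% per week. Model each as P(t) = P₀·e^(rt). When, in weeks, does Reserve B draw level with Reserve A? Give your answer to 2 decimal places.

t ≈ 1.55 weeks

515·e^(0.1579t) = 390·e^(0.3376t)
515/390 = e^((0.3376 − 0.1579)t) → ln(1.32051) = 0.1797·t
t = 0.27802 / 0.1797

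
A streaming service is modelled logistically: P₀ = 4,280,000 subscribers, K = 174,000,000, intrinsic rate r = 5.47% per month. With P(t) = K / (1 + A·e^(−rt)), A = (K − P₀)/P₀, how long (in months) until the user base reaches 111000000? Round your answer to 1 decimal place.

t ≈ 77.6 months

A = (174000000 − 4280000)/4280000 = 39.65421
111000000 = 174000000/(1 + 39.65421·e^(−0.0547t)) → 1 + 39.65421·e^(−0.0547t) = 1.56757
e^(−0.0547t) = 0.014313 → t = ln(69.86693)/0.0547 = 4.24659/0.0547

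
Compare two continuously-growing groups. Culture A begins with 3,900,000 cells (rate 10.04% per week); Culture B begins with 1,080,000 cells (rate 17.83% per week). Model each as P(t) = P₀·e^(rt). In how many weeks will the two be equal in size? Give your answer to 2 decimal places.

3900000·e^(0.1004t) = 1080000·e^(0.1783t)
3900000/1080000 = e^((0.1783 − 0.1004)t) → ln(3.61111) = 0.0779·t
t = 1.28402 / 0.0779

t ≈ 16.48 weeks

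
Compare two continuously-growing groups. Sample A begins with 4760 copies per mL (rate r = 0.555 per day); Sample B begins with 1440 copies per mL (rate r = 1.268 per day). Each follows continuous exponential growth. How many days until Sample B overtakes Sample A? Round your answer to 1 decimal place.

t ≈ 1.7 days

4760·e^(0.555t) = 1440·e^(1.268t)
4760/1440 = e^((1.268 − 0.555)t) → ln(3.30556) = 0.713·t
t = 1.1956 / 0.713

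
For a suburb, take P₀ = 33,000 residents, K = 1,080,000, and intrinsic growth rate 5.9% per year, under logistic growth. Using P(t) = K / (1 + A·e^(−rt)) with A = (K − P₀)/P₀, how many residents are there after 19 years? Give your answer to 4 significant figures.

A = (1080000 − 33000)/33000 = 31.72727
P(19) = 1080000 / (1 + 31.72727·e^(−0.059·19)) = 1080000 / (1 + 31.72727·0.325954)
= 1080000 / 11.34162 ≈ 95224.48

≈ 95,220 residents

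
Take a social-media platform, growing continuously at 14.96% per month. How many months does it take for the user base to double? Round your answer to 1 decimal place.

doubling time ≈ 4.6 months

doubling time = ln(2) / |r| = 0.69315 / 0.1496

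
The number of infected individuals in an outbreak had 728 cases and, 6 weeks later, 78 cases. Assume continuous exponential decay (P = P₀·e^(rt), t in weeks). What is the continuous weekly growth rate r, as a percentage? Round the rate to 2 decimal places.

r ≈ -37.23% per week

78 = 728 · e^(r·6)
e^(6r) = 78/728 = 0.10714
r = ln(0.10714) / 6 = -2.23359 / 6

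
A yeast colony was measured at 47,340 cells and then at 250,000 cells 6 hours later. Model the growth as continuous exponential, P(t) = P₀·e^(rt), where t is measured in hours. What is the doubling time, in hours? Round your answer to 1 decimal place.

doubling time ≈ 2.5 hours

r = ln(250000/47340) / 6 = ln(5.28095) / 6 ≈ 0.277351 per hour
doubling time = ln 2 / |r| = 0.69315 / 0.277351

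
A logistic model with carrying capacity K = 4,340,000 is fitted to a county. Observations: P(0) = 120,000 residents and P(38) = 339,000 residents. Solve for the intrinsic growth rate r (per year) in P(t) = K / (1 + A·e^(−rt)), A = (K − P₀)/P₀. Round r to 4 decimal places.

r ≈ 0.0287 per year

A = (4340000 − 120000)/120000 = 35.16667
339000 = 4340000/(1 + 35.16667·e^(−r·38)) → e^(−38r) = (12.80236 − 1)/35.16667 = 0.335612
r = −ln(0.335612)/38 = 1.0918/38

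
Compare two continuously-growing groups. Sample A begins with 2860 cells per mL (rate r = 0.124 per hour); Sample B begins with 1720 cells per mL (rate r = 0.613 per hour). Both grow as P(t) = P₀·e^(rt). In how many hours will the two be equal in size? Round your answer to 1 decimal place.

t ≈ 1.0 hours

2860·e^(0.124t) = 1720·e^(0.613t)
2860/1720 = e^((0.613 − 0.124)t) → ln(1.66279) = 0.489·t
t = 0.5085 / 0.489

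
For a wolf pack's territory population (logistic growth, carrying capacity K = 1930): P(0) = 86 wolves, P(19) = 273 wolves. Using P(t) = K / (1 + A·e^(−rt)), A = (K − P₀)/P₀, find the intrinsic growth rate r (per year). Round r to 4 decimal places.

A = (1930 − 86)/86 = 21.44186
273 = 1930/(1 + 21.44186·e^(−r·19)) → e^(−19r) = (7.0696 − 1)/21.44186 = 0.283072
r = −ln(0.283072)/19 = 1.26205/19

r ≈ 0.0664 per year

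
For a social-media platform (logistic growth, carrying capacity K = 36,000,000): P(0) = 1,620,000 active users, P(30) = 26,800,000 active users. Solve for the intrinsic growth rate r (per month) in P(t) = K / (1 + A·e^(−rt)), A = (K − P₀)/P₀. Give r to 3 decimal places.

A = (36000000 − 1620000)/1620000 = 21.22222
26800000 = 36000000/(1 + 21.22222·e^(−r·30)) → e^(−30r) = (1.34328 − 1)/21.22222 = 0.016176
r = −ln(0.016176)/30 = 4.12425/30

r ≈ 0.137 per month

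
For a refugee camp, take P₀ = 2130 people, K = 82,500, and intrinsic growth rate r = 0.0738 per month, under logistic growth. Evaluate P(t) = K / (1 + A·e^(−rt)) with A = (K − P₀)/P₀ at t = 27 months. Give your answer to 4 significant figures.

≈ 13,430 people

A = (82500 − 2130)/2130 = 37.73239
P(27) = 82500 / (1 + 37.73239·e^(−0.0738·27)) = 82500 / (1 + 37.73239·0.13634)
= 82500 / 6.14445 ≈ 13426.75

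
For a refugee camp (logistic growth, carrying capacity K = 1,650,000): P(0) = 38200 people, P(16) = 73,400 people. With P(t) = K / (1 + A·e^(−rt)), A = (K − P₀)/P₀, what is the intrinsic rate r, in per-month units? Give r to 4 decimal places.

A = (1650000 − 38200)/38200 = 42.19372
73400 = 1650000/(1 + 42.19372·e^(−r·16)) → e^(−16r) = (22.47956 − 1)/42.19372 = 0.50907
r = −ln(0.50907)/16 = 0.67517/16

r ≈ 0.0422 per month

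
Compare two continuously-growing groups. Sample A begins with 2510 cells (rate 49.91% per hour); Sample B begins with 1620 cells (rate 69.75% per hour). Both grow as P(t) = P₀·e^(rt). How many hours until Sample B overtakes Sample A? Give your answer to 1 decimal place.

2510·e^(0.4991t) = 1620·e^(0.6975t)
2510/1620 = e^((0.6975 − 0.4991)t) → ln(1.54938) = 0.1984·t
t = 0.43786 / 0.1984

t ≈ 2.2 hours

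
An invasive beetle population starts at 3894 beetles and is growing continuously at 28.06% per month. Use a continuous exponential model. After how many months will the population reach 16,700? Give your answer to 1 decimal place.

t ≈ 5.2 months

16700 = 3894 · e^(0.2806·t)
t = ln(16700/3894) / 0.2806 = ln(4.28865) / 0.2806 = 1.45597 / 0.2806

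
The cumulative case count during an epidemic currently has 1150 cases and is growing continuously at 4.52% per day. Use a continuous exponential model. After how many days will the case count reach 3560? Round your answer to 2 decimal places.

t ≈ 25.00 days

3560 = 1150 · e^(0.0452·t)
t = ln(3560/1150) / 0.0452 = ln(3.09565) / 0.0452 = 1.13 / 0.0452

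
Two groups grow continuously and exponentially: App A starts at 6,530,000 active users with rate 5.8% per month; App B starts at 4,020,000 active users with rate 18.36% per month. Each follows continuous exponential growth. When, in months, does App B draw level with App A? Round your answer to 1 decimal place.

t ≈ 3.9 months

6530000·e^(0.058t) = 4020000·e^(0.1836t)
6530000/4020000 = e^((0.1836 − 0.058)t) → ln(1.62438) = 0.1256·t
t = 0.48513 / 0.1256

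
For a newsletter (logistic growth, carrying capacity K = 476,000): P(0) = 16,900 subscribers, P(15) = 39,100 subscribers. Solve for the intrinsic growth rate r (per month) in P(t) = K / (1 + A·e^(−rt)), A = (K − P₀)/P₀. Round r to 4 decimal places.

r ≈ 0.0592 per month

A = (476000 − 16900)/16900 = 27.16568
39100 = 476000/(1 + 27.16568·e^(−r·15)) → e^(−15r) = (12.17391 − 1)/27.16568 = 0.411325
r = −ln(0.411325)/15 = 0.88837/15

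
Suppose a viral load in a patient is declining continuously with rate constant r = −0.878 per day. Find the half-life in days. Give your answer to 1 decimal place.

half-life ≈ 0.8 days

half-life = ln(2) / |r| = 0.69315 / 0.878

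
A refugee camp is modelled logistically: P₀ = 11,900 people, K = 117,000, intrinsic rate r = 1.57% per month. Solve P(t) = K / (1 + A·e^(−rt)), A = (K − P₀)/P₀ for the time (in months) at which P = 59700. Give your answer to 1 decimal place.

t ≈ 141.4 months

A = (117000 − 11900)/11900 = 8.83193
59700 = 117000/(1 + 8.83193·e^(−0.0157t)) → 1 + 8.83193·e^(−0.0157t) = 1.9598
e^(−0.0157t) = 0.108674 → t = ln(9.20186)/0.0157 = 2.21941/0.0157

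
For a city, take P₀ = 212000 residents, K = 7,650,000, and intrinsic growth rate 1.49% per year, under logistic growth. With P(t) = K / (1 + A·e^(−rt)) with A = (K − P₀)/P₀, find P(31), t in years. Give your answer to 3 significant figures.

A = (7650000 − 212000)/212000 = 35.08491
P(31) = 7650000 / (1 + 35.08491·e^(−0.0149·31)) = 7650000 / (1 + 35.08491·0.630085)
= 7650000 / 23.10648 ≈ 331075.89

≈ 331,000 residents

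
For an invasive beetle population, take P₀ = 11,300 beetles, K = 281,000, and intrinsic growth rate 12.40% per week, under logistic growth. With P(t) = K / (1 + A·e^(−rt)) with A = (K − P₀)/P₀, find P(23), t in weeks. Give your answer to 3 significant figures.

A = (281000 − 11300)/11300 = 23.86726
P(23) = 281000 / (1 + 23.86726·e^(−0.124·23)) = 281000 / (1 + 23.86726·0.057729)
= 281000 / 2.37783 ≈ 118175.13

≈ 118,000 beetles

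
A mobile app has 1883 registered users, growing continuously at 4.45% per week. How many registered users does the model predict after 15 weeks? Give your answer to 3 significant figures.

P(15) = 1883 · e^(0.0445·15) = 1883 · e^(0.6675)
= 1883 · 1.94936 ≈ 3670.64

≈ 3,670 registered users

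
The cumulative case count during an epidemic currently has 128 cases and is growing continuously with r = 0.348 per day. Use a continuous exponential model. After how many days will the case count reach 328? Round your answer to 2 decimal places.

t ≈ 2.70 days

328 = 128 · e^(0.348·t)
t = ln(328/128) / 0.348 = ln(2.5625) / 0.348 = 0.94098 / 0.348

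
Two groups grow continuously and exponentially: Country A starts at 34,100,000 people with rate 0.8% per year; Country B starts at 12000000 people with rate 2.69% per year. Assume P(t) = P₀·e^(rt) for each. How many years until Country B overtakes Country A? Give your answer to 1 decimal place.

t ≈ 55.3 years

34100000·e^(0.008t) = 12000000·e^(0.0269t)
34100000/12000000 = e^((0.0269 − 0.008)t) → ln(2.84167) = 0.0189·t
t = 1.04439 / 0.0189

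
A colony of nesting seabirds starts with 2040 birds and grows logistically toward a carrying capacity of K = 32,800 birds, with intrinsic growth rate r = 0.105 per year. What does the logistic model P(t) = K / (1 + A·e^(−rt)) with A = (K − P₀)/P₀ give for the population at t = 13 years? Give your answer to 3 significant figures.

A = (32800 − 2040)/2040 = 15.07843
P(13) = 32800 / (1 + 15.07843·e^(−0.105·13)) = 32800 / (1 + 15.07843·0.255381)
= 32800 / 4.85074 ≈ 6761.85

≈ 6,760 birds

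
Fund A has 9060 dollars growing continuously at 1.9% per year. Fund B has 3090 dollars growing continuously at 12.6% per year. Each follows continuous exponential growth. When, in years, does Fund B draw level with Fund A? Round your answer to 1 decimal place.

9060·e^(0.019t) = 3090·e^(0.126t)
9060/3090 = e^((0.126 − 0.019)t) → ln(2.93204) = 0.107·t
t = 1.0757 / 0.107

t ≈ 10.1 years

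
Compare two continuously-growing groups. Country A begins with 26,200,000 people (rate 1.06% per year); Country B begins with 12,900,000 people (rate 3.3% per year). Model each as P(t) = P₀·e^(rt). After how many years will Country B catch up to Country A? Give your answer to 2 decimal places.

t ≈ 31.63 years

26200000·e^(0.0106t) = 12900000·e^(0.033t)
26200000/12900000 = e^((0.033 − 0.0106)t) → ln(2.03101) = 0.0224·t
t = 0.70853 / 0.0224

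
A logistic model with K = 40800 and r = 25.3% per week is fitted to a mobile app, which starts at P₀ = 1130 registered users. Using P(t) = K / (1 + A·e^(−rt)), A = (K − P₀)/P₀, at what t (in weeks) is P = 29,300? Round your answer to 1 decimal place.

t ≈ 17.8 weeks

A = (40800 − 1130)/1130 = 35.10619
29300 = 40800/(1 + 35.10619·e^(−0.253t)) → 1 + 35.10619·e^(−0.253t) = 1.39249
e^(−0.253t) = 0.01118 → t = ln(89.44448)/0.253 = 4.49362/0.253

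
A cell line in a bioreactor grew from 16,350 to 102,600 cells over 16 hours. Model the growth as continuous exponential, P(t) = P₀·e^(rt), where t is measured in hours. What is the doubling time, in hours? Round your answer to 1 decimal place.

doubling time ≈ 6.0 hours

r = ln(102600/16350) / 16 = ln(6.27523) / 16 ≈ 0.114788 per hour
doubling time = ln 2 / |r| = 0.69315 / 0.114788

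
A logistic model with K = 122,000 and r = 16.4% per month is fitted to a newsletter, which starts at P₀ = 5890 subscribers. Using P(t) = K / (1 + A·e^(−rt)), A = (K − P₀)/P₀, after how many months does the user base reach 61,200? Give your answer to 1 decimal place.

t ≈ 18.2 months

A = (122000 − 5890)/5890 = 19.71307
61200 = 122000/(1 + 19.71307·e^(−0.164t)) → 1 + 19.71307·e^(−0.164t) = 1.99346
e^(−0.164t) = 0.050396 → t = ln(19.84276)/0.164 = 2.98784/0.164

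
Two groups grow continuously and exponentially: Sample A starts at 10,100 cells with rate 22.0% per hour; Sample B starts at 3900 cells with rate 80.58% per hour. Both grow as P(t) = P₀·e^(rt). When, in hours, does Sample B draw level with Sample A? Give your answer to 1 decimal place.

t ≈ 1.6 hours

10100·e^(0.22t) = 3900·e^(0.8058t)
10100/3900 = e^((0.8058 − 0.22)t) → ln(2.58974) = 0.5858·t
t = 0.95156 / 0.5858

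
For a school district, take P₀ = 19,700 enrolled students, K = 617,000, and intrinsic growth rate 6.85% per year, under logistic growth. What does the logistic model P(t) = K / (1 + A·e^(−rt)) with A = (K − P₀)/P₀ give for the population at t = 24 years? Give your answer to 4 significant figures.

A = (617000 − 19700)/19700 = 30.3198
P(24) = 617000 / (1 + 30.3198·e^(−0.0685·24)) = 617000 / (1 + 30.3198·0.193206)
= 617000 / 6.85796 ≈ 89968.49

≈ 89,970 enrolled students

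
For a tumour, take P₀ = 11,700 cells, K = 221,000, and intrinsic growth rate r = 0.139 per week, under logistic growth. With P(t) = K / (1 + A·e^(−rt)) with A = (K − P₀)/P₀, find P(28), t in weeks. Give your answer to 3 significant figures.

A = (221000 − 11700)/11700 = 17.88889
P(28) = 221000 / (1 + 17.88889·e^(−0.139·28)) = 221000 / (1 + 17.88889·0.020404)
= 221000 / 1.36501 ≈ 161903.13

≈ 162,000 cells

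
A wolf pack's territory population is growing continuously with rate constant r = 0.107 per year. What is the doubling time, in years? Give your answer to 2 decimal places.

doubling time = ln(2) / |r| = 0.69315 / 0.107

doubling time ≈ 6.48 years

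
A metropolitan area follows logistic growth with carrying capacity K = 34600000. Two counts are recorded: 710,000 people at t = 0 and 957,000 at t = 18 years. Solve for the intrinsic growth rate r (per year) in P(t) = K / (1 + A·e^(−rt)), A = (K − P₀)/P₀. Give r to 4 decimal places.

r ≈ 0.0170 per year

A = (34600000 − 710000)/710000 = 47.73239
957000 = 34600000/(1 + 47.73239·e^(−r·18)) → e^(−18r) = (36.15465 − 1)/47.73239 = 0.736495
r = −ln(0.736495)/18 = 0.30585/18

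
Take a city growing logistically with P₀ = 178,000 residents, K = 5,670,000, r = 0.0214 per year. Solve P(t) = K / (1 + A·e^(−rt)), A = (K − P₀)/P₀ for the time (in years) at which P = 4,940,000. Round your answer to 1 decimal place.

t ≈ 249.6 years

A = (5670000 − 178000)/178000 = 30.85393
4940000 = 5670000/(1 + 30.85393·e^(−0.0214t)) → 1 + 30.85393·e^(−0.0214t) = 1.14777
e^(−0.0214t) = 0.004789 → t = ln(208.79237)/0.0214 = 5.34134/0.0214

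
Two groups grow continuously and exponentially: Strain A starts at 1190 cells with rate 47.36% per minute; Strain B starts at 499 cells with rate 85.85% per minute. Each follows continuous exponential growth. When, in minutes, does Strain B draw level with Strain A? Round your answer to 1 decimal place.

1190·e^(0.4736t) = 499·e^(0.8585t)
1190/499 = e^((0.8585 − 0.4736)t) → ln(2.38477) = 0.3849·t
t = 0.8691 / 0.3849

t ≈ 2.3 minutes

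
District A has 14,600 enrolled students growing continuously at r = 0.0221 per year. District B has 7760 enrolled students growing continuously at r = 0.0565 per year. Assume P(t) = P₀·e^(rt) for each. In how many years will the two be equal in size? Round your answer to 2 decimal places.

t ≈ 18.37 years

14600·e^(0.0221t) = 7760·e^(0.0565t)
14600/7760 = e^((0.0565 − 0.0221)t) → ln(1.88144) = 0.0344·t
t = 0.63204 / 0.0344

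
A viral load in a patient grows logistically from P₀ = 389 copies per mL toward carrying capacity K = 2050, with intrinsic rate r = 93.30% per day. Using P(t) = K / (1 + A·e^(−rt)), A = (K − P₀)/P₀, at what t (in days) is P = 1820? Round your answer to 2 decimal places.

t ≈ 3.77 days

A = (2050 − 389)/389 = 4.26992
1820 = 2050/(1 + 4.26992·e^(−0.933t)) → 1 + 4.26992·e^(−0.933t) = 1.12637
e^(−0.933t) = 0.029596 → t = ln(33.78809)/0.933 = 3.52011/0.933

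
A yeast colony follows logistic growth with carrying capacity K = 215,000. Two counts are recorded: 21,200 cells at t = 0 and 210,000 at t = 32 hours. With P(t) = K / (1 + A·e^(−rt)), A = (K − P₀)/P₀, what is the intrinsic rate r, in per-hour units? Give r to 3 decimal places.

r ≈ 0.186 per hour

A = (215000 − 21200)/21200 = 9.14151
210000 = 215000/(1 + 9.14151·e^(−r·32)) → e^(−32r) = (1.02381 − 1)/9.14151 = 0.002605
r = −ln(0.002605)/32 = 5.9505/32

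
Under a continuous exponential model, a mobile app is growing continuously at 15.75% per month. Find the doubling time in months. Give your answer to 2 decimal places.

doubling time ≈ 4.40 months

doubling time = ln(2) / |r| = 0.69315 / 0.1575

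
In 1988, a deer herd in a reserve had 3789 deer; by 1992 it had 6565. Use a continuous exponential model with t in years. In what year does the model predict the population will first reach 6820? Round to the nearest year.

year 1992

r = ln(6565/3789) / 4 = 0.54965/4 ≈ 0.137413 per year
t = ln(6820/3789) / r = 0.58776/0.137413 ≈ 4.28 years after 1988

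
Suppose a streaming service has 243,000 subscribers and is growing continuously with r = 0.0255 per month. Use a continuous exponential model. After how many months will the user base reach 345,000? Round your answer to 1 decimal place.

t ≈ 13.7 months

345000 = 243000 · e^(0.0255·t)
t = ln(345000/243000) / 0.0255 = ln(1.41975) / 0.0255 = 0.35048 / 0.0255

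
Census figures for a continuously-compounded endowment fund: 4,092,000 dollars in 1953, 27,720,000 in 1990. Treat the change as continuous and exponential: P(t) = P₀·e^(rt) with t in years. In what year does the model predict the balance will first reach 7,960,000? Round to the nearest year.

r = ln(27720000/4092000) / 37 = 1.91312/37 ≈ 0.051706 per year
t = ln(7960000/4092000) / r = 0.6654/0.051706 ≈ 12.87 years after 1953

year 1966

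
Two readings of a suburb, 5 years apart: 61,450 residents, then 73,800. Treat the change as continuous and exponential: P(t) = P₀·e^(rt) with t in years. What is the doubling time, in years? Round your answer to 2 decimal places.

r = ln(73800/61450) / 5 = ln(1.20098) / 5 ≈ 0.036627 per year
doubling time = ln 2 / |r| = 0.69315 / 0.036627

doubling time ≈ 18.92 years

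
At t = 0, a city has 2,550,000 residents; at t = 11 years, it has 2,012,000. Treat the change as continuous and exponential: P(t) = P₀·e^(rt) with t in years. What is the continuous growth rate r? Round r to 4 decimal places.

r ≈ -0.0215 per year

2012000 = 2550000 · e^(r·11)
e^(11r) = 2012000/2550000 = 0.78902
r = ln(0.78902) / 11 = -0.23696 / 11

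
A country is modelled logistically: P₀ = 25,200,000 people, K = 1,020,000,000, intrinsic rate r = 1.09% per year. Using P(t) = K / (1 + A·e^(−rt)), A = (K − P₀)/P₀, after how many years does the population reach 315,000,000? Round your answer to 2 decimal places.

t ≈ 263.31 years

A = (1020000000 − 25200000)/25200000 = 39.47619
315000000 = 1020000000/(1 + 39.47619·e^(−0.0109t)) → 1 + 39.47619·e^(−0.0109t) = 3.2381
e^(−0.0109t) = 0.056695 → t = ln(17.6383)/0.0109 = 2.87007/0.0109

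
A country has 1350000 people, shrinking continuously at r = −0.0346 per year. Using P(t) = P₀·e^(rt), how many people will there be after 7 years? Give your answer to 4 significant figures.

P(7) = 1350000 · e^(-0.0346·7) = 1350000 · e^(-0.2422)
= 1350000 · 0.7849 ≈ 1059613.9

≈ 1,060,000 people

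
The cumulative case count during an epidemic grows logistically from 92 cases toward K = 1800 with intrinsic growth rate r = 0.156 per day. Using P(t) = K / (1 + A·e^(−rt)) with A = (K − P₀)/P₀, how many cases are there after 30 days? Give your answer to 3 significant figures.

A = (1800 − 92)/92 = 18.56522
P(30) = 1800 / (1 + 18.56522·e^(−0.156·30)) = 1800 / (1 + 18.56522·0.009279)
= 1800 / 1.17227 ≈ 1535.49

≈ 1,540 cases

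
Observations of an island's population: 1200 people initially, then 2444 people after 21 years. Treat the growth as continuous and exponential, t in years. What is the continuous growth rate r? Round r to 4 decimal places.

r ≈ 0.0339 per year

2444 = 1200 · e^(r·21)
e^(21r) = 2444/1200 = 2.03667
r = ln(2.03667) / 21 = 0.71131 / 21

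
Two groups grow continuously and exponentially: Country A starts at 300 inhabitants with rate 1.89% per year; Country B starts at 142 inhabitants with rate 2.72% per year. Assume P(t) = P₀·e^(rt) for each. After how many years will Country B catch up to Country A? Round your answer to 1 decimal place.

300·e^(0.0189t) = 142·e^(0.0272t)
300/142 = e^((0.0272 − 0.0189)t) → ln(2.11268) = 0.0083·t
t = 0.74796 / 0.0083

t ≈ 90.1 years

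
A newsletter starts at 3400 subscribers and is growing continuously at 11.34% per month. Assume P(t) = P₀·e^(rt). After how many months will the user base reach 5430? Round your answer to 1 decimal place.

t ≈ 4.1 months

5430 = 3400 · e^(0.1134·t)
t = ln(5430/3400) / 0.1134 = ln(1.59706) / 0.1134 = 0.46816 / 0.1134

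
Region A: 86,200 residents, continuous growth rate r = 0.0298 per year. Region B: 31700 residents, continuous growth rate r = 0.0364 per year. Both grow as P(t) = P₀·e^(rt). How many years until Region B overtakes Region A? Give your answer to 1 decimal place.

t ≈ 151.6 years

86200·e^(0.0298t) = 31700·e^(0.0364t)
86200/31700 = e^((0.0364 − 0.0298)t) → ln(2.71924) = 0.0066·t
t = 1.00035 / 0.0066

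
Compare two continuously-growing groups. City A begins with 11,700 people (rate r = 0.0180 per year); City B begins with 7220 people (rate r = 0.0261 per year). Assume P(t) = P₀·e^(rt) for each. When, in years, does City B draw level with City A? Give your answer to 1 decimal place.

11700·e^(0.018t) = 7220·e^(0.0261t)
11700/7220 = e^((0.0261 − 0.018)t) → ln(1.6205) = 0.0081·t
t = 0.48273 / 0.0081

t ≈ 59.6 years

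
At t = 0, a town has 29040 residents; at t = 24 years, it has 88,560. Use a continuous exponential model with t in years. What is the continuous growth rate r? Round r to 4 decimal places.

r ≈ 0.0465 per year

88560 = 29040 · e^(r·24)
e^(24r) = 88560/29040 = 3.04959
r = ln(3.04959) / 24 = 1.11501 / 24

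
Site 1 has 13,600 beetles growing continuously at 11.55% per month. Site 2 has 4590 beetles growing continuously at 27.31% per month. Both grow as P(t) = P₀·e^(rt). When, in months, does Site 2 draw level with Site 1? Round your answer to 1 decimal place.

13600·e^(0.1155t) = 4590·e^(0.2731t)
13600/4590 = e^((0.2731 − 0.1155)t) → ln(2.96296) = 0.1576·t
t = 1.08619 / 0.1576

t ≈ 6.9 months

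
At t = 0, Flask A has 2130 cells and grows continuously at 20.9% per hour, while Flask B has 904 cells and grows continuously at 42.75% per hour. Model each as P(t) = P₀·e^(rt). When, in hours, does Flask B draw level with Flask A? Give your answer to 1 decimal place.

2130·e^(0.209t) = 904·e^(0.4275t)
2130/904 = e^((0.4275 − 0.209)t) → ln(2.35619) = 0.2185·t
t = 0.85705 / 0.2185

t ≈ 3.9 hours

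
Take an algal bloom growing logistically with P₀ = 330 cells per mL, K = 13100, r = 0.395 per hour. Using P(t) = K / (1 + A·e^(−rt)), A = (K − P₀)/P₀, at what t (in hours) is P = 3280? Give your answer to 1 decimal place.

t ≈ 6.5 hours

A = (13100 − 330)/330 = 38.69697
3280 = 13100/(1 + 38.69697·e^(−0.395t)) → 1 + 38.69697·e^(−0.395t) = 3.9939
e^(−0.395t) = 0.077368 → t = ln(12.92526)/0.395 = 2.55918/0.395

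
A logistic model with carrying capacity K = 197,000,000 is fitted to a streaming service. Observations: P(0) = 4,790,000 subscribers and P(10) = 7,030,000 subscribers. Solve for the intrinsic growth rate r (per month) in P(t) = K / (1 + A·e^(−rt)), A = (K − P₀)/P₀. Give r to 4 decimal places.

r ≈ 0.0395 per month

A = (197000000 − 4790000)/4790000 = 40.12735
7030000 = 197000000/(1 + 40.12735·e^(−r·10)) → e^(−10r) = (28.02276 − 1)/40.12735 = 0.673425
r = −ln(0.673425)/10 = 0.39538/10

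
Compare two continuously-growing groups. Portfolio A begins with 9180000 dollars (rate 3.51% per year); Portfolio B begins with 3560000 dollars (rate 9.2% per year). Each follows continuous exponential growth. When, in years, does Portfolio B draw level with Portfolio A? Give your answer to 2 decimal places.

9180000·e^(0.0351t) = 3560000·e^(0.092t)
9180000/3560000 = e^((0.092 − 0.0351)t) → ln(2.57865) = 0.0569·t
t = 0.94727 / 0.0569

t ≈ 16.65 years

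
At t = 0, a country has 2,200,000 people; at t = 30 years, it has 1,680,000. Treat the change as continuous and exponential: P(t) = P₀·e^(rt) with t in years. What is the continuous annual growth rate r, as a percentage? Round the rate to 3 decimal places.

r ≈ -0.899% per year

1680000 = 2200000 · e^(r·30)
e^(30r) = 1680000/2200000 = 0.76364
r = ln(0.76364) / 30 = -0.26966 / 30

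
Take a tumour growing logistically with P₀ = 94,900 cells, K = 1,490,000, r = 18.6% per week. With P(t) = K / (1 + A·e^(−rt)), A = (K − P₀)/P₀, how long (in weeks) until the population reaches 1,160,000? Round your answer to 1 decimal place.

t ≈ 21.2 weeks

A = (1490000 − 94900)/94900 = 14.70074
1160000 = 1490000/(1 + 14.70074·e^(−0.186t)) → 1 + 14.70074·e^(−0.186t) = 1.28448
e^(−0.186t) = 0.019352 → t = ln(51.67532)/0.186 = 3.94498/0.186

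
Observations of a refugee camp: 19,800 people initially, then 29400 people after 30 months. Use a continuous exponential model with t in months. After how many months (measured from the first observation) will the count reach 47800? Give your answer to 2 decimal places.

t ≈ 66.88 months

r = ln(29400/19800) / 30 ≈ 0.013177 per month
t = ln(47800/19800) / r = 0.88134 / 0.013177 ≈ 66.885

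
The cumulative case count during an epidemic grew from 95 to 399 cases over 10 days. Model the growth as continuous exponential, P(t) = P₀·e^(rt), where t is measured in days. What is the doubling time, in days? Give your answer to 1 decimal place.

r = ln(399/95) / 10 = ln(4.2) / 10 ≈ 0.143508 per day
doubling time = ln 2 / |r| = 0.69315 / 0.143508

doubling time ≈ 4.8 days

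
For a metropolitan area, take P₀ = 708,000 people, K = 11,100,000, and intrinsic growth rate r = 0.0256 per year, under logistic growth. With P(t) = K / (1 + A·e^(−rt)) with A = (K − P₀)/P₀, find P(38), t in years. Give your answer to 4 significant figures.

A = (11100000 − 708000)/708000 = 14.67797
P(38) = 11100000 / (1 + 14.67797·e^(−0.0256·38)) = 11100000 / (1 + 14.67797·0.378023)
= 11100000 / 6.54861 ≈ 1695016.17

≈ 1,695,000 people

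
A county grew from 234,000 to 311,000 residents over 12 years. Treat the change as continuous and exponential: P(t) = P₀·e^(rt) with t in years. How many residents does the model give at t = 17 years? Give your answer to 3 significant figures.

r = ln(311000/234000) / 12 ≈ 0.023706 per year
P(17) = 234000 · e^(0.023706·17) = 234000 · 1.49631 ≈ 350136.41

≈ 350,000 residents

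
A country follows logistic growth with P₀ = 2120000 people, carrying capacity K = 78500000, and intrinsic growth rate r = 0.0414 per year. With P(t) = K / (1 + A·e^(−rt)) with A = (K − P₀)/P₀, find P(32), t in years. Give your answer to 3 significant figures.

≈ 7,420,000 people

A = (78500000 − 2120000)/2120000 = 36.0283
P(32) = 78500000 / (1 + 36.0283·e^(−0.0414·32)) = 78500000 / (1 + 36.0283·0.265856)
= 78500000 / 10.57834 ≈ 7420820.74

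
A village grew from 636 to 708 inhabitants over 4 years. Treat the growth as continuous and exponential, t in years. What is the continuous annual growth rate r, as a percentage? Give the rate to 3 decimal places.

708 = 636 · e^(r·4)
e^(4r) = 708/636 = 1.11321
r = ln(1.11321) / 4 = 0.10725 / 4

r ≈ 2.681% per year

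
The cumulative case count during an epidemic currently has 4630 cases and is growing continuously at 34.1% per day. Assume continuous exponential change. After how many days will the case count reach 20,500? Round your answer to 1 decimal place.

t ≈ 4.4 days

20500 = 4630 · e^(0.341·t)
t = ln(20500/4630) / 0.341 = ln(4.42765) / 0.341 = 1.48787 / 0.341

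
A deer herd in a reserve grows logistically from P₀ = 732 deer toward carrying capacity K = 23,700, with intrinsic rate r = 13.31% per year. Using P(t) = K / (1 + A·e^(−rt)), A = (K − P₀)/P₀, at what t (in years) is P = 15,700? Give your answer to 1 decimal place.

A = (23700 − 732)/732 = 31.37705
15700 = 23700/(1 + 31.37705·e^(−0.1331t)) → 1 + 31.37705·e^(−0.1331t) = 1.50955
e^(−0.1331t) = 0.01624 → t = ln(61.57746)/0.1331 = 4.1203/0.1331

t ≈ 31.0 years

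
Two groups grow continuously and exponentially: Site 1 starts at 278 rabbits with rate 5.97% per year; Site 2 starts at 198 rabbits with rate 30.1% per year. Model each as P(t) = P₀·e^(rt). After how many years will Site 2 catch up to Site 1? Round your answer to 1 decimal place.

278·e^(0.0597t) = 198·e^(0.301t)
278/198 = e^((0.301 − 0.0597)t) → ln(1.40404) = 0.2413·t
t = 0.33935 / 0.2413

t ≈ 1.4 years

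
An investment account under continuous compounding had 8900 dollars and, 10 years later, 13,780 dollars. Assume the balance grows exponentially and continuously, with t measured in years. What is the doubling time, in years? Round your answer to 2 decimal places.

doubling time ≈ 15.86 years

r = ln(13780/8900) / 10 = ln(1.54831) / 10 ≈ 0.043717 per year
doubling time = ln 2 / |r| = 0.69315 / 0.043717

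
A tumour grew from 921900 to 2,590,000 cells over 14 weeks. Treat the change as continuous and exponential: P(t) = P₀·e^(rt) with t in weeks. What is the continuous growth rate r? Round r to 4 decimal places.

r ≈ 0.0738 per week

2590000 = 921900 · e^(r·14)
e^(14r) = 2590000/921900 = 2.80942
r = ln(2.80942) / 14 = 1.03298 / 14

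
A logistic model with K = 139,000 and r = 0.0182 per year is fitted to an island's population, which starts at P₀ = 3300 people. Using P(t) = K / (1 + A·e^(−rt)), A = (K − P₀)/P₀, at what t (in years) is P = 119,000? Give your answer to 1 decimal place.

A = (139000 − 3300)/3300 = 41.12121
119000 = 139000/(1 + 41.12121·e^(−0.0182t)) → 1 + 41.12121·e^(−0.0182t) = 1.16807
e^(−0.0182t) = 0.004087 → t = ln(244.67121)/0.0182 = 5.49992/0.0182

t ≈ 302.2 years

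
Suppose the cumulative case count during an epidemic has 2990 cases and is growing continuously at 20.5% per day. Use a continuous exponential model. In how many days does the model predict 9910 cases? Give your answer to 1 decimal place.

t ≈ 5.8 days

9910 = 2990 · e^(0.205·t)
t = ln(9910/2990) / 0.205 = ln(3.31438) / 0.205 = 1.19827 / 0.205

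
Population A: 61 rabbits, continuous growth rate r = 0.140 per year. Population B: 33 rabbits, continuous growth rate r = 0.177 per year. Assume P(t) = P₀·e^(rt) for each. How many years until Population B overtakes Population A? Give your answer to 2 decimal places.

61·e^(0.14t) = 33·e^(0.177t)
61/33 = e^((0.177 − 0.14)t) → ln(1.84848) = 0.037·t
t = 0.61437 / 0.037

t ≈ 16.60 years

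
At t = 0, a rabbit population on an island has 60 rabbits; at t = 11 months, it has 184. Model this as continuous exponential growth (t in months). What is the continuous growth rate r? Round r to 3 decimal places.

184 = 60 · e^(r·11)
e^(11r) = 184/60 = 3.06667
r = ln(3.06667) / 11 = 1.12059 / 11

r ≈ 0.102 per month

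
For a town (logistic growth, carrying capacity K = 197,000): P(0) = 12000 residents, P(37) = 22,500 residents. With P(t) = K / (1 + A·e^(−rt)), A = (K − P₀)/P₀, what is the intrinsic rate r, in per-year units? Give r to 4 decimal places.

A = (197000 − 12000)/12000 = 15.41667
22500 = 197000/(1 + 15.41667·e^(−r·37)) → e^(−37r) = (8.75556 − 1)/15.41667 = 0.503063
r = −ln(0.503063)/37 = 0.68704/37

r ≈ 0.0186 per year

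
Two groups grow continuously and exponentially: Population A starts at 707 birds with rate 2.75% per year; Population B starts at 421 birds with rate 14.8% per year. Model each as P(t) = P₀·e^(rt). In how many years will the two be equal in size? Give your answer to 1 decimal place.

t ≈ 4.3 years

707·e^(0.0275t) = 421·e^(0.148t)
707/421 = e^((0.148 − 0.0275)t) → ln(1.67933) = 0.1205·t
t = 0.5184 / 0.1205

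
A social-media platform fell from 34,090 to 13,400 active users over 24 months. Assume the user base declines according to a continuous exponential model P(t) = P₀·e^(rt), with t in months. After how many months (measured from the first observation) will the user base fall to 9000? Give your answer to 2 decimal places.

t ≈ 34.23 months

r = ln(13400/34090) / 24 ≈ -0.038906 per month
t = ln(9000/34090) / r = -1.33178 / -0.038906 ≈ 34.231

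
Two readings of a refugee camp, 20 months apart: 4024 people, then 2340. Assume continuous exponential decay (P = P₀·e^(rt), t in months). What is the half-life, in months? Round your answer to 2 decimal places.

r = ln(2340/4024) / 20 = ln(0.58151) / 20 ≈ -0.027106 per month
half-life = ln 2 / |r| = 0.69315 / 0.027106

half-life ≈ 25.57 months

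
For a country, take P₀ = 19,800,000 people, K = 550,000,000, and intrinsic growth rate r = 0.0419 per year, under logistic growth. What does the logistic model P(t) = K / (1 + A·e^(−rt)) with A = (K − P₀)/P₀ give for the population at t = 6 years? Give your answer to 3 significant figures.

A = (550000000 − 19800000)/19800000 = 26.77778
P(6) = 550000000 / (1 + 26.77778·e^(−0.0419·6)) = 550000000 / (1 + 26.77778·0.777711)
= 550000000 / 21.82538 ≈ 25200021.33

≈ 25,200,000 people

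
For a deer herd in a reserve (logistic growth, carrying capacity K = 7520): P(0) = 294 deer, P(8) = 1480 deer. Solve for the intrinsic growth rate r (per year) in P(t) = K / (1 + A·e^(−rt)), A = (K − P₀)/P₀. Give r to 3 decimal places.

A = (7520 − 294)/294 = 24.57823
1480 = 7520/(1 + 24.57823·e^(−r·8)) → e^(−8r) = (5.08108 − 1)/24.57823 = 0.166045
r = −ln(0.166045)/8 = 1.7955/8

r ≈ 0.224 per year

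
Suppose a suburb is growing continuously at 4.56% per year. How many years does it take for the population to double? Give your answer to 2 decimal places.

doubling time ≈ 15.20 years

doubling time = ln(2) / |r| = 0.69315 / 0.0456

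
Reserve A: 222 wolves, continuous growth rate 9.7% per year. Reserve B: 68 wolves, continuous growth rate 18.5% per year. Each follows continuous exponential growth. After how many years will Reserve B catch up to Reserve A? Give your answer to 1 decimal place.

222·e^(0.097t) = 68·e^(0.185t)
222/68 = e^((0.185 − 0.097)t) → ln(3.26471) = 0.088·t
t = 1.18317 / 0.088

t ≈ 13.4 years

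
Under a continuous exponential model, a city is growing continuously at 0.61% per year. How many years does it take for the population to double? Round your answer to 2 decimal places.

doubling time ≈ 113.63 years

doubling time = ln(2) / |r| = 0.69315 / 0.0061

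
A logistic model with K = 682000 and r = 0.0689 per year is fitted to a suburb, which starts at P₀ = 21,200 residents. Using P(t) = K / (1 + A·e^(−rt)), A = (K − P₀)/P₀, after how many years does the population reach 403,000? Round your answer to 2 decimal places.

A = (682000 − 21200)/21200 = 31.16981
403000 = 682000/(1 + 31.16981·e^(−0.0689t)) → 1 + 31.16981·e^(−0.0689t) = 1.69231
e^(−0.0689t) = 0.022211 → t = ln(45.02306)/0.0689 = 3.80717/0.0689

t ≈ 55.26 years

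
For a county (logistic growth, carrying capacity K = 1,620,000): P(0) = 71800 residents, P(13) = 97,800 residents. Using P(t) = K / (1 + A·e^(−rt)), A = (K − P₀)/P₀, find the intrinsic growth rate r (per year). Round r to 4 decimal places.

r ≈ 0.0251 per year

A = (1620000 − 71800)/71800 = 21.56267
97800 = 1620000/(1 + 21.56267·e^(−r·13)) → e^(−13r) = (16.56442 − 1)/21.56267 = 0.721822
r = −ln(0.721822)/13 = 0.32598/13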